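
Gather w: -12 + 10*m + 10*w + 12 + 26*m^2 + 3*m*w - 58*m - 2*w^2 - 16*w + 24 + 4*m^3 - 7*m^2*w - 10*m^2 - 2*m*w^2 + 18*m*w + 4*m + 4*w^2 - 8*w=4*m^3 + 16*m^2 - 44*m + w^2*(2 - 2*m) + w*(-7*m^2 + 21*m - 14) + 24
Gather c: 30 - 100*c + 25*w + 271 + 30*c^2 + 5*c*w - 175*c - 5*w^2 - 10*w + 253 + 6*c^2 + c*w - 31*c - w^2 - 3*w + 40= 36*c^2 + c*(6*w - 306) - 6*w^2 + 12*w + 594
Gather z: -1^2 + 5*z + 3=5*z + 2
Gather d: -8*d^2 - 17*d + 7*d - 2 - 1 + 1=-8*d^2 - 10*d - 2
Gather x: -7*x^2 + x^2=-6*x^2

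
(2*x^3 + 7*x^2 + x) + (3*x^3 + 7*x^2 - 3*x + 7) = 5*x^3 + 14*x^2 - 2*x + 7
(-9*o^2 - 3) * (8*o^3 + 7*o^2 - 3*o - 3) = -72*o^5 - 63*o^4 + 3*o^3 + 6*o^2 + 9*o + 9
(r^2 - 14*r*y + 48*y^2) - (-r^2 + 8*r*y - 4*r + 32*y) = 2*r^2 - 22*r*y + 4*r + 48*y^2 - 32*y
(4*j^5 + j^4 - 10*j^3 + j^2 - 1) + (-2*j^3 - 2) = 4*j^5 + j^4 - 12*j^3 + j^2 - 3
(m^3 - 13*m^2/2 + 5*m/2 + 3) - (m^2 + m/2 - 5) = m^3 - 15*m^2/2 + 2*m + 8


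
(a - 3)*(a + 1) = a^2 - 2*a - 3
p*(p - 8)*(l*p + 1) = l*p^3 - 8*l*p^2 + p^2 - 8*p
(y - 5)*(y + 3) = y^2 - 2*y - 15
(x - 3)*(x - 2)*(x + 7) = x^3 + 2*x^2 - 29*x + 42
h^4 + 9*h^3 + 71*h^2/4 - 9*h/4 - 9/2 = (h - 1/2)*(h + 1/2)*(h + 3)*(h + 6)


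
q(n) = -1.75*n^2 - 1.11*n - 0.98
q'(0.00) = -1.11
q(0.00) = -0.98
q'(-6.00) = 19.89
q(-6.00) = -57.32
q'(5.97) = -22.00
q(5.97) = -69.98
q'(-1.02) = 2.46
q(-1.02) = -1.67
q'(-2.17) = 6.48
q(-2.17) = -6.81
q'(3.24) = -12.45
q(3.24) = -22.95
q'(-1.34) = 3.58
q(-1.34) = -2.63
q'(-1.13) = 2.84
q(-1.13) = -1.96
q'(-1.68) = 4.77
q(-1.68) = -4.05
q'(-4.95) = 16.22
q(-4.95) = -38.36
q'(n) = -3.5*n - 1.11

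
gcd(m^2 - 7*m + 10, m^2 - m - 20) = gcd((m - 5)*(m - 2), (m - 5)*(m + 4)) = m - 5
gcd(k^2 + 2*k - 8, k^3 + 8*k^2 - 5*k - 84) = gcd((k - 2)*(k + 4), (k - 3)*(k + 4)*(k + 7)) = k + 4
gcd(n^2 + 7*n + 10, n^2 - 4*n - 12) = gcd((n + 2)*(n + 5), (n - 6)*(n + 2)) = n + 2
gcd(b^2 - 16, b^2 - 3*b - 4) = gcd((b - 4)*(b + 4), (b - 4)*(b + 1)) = b - 4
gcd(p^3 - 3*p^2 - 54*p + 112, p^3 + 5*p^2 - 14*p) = p^2 + 5*p - 14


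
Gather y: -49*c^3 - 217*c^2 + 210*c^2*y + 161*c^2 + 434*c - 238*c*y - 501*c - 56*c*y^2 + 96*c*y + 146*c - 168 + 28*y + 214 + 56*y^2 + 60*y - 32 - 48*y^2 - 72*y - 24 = -49*c^3 - 56*c^2 + 79*c + y^2*(8 - 56*c) + y*(210*c^2 - 142*c + 16) - 10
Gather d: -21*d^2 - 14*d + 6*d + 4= -21*d^2 - 8*d + 4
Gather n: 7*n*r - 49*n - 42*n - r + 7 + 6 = n*(7*r - 91) - r + 13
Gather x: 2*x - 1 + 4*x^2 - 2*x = 4*x^2 - 1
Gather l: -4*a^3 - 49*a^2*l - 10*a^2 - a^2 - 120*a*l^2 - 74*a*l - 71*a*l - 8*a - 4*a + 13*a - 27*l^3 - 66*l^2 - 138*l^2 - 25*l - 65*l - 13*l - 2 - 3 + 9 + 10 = -4*a^3 - 11*a^2 + a - 27*l^3 + l^2*(-120*a - 204) + l*(-49*a^2 - 145*a - 103) + 14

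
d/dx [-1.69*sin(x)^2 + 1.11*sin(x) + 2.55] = (1.11 - 3.38*sin(x))*cos(x)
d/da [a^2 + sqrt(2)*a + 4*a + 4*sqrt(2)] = 2*a + sqrt(2) + 4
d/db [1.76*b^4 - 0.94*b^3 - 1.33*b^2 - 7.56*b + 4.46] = 7.04*b^3 - 2.82*b^2 - 2.66*b - 7.56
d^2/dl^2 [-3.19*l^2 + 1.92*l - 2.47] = -6.38000000000000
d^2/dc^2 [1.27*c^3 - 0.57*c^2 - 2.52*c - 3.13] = 7.62*c - 1.14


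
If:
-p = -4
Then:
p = 4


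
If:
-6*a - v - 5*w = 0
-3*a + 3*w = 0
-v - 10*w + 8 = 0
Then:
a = -8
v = 88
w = -8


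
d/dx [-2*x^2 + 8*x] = 8 - 4*x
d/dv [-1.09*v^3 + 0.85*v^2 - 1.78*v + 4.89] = -3.27*v^2 + 1.7*v - 1.78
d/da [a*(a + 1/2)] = 2*a + 1/2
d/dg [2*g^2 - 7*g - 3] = 4*g - 7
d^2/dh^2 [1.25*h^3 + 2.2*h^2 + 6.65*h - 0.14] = 7.5*h + 4.4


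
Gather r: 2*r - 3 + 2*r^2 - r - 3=2*r^2 + r - 6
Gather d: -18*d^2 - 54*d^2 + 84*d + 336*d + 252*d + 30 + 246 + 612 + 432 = -72*d^2 + 672*d + 1320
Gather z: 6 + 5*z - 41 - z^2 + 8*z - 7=-z^2 + 13*z - 42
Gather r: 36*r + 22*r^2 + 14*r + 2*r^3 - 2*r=2*r^3 + 22*r^2 + 48*r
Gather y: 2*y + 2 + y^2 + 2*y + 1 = y^2 + 4*y + 3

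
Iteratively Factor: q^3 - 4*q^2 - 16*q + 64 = (q - 4)*(q^2 - 16) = (q - 4)*(q + 4)*(q - 4)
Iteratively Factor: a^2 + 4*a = (a + 4)*(a)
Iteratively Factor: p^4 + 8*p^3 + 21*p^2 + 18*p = (p + 3)*(p^3 + 5*p^2 + 6*p) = p*(p + 3)*(p^2 + 5*p + 6) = p*(p + 3)^2*(p + 2)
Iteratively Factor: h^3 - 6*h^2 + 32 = (h - 4)*(h^2 - 2*h - 8) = (h - 4)^2*(h + 2)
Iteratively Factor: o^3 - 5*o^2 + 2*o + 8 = (o - 2)*(o^2 - 3*o - 4) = (o - 2)*(o + 1)*(o - 4)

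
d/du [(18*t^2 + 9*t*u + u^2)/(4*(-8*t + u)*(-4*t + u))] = 7*t*(72*t^2 + 4*t*u - 3*u^2)/(4*(1024*t^4 - 768*t^3*u + 208*t^2*u^2 - 24*t*u^3 + u^4))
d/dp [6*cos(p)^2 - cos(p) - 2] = (1 - 12*cos(p))*sin(p)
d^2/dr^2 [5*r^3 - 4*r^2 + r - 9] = 30*r - 8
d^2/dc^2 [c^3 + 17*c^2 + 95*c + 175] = 6*c + 34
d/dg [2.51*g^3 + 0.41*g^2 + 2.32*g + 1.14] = 7.53*g^2 + 0.82*g + 2.32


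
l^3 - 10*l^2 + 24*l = l*(l - 6)*(l - 4)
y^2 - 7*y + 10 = (y - 5)*(y - 2)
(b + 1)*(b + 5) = b^2 + 6*b + 5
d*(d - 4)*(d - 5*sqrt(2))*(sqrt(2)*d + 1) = sqrt(2)*d^4 - 9*d^3 - 4*sqrt(2)*d^3 - 5*sqrt(2)*d^2 + 36*d^2 + 20*sqrt(2)*d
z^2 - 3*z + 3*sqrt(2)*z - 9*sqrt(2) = (z - 3)*(z + 3*sqrt(2))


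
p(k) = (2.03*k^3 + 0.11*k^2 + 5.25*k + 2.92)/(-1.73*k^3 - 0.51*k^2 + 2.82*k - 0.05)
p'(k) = (5.19*k^2 + 1.02*k - 2.82)*(2.03*k^3 + 0.11*k^2 + 5.25*k + 2.92)/(-1.73*k^3 - 0.51*k^2 + 2.82*k - 0.05)^2 + (6.09*k^2 + 0.22*k + 5.25)/(-1.73*k^3 - 0.51*k^2 + 2.82*k - 0.05)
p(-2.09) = -3.42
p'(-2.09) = -3.84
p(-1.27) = 8.49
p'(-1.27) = -55.94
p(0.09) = 17.11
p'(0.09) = -204.84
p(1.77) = -3.81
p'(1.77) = 5.34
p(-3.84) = -1.64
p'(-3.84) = -0.26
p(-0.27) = -1.81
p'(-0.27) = -12.94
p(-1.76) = -6.01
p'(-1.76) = -15.89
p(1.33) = -11.70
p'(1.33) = 58.15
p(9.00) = -1.20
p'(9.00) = 0.01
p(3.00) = -1.74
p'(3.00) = 0.48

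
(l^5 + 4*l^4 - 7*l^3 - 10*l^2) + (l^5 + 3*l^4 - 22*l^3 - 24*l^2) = 2*l^5 + 7*l^4 - 29*l^3 - 34*l^2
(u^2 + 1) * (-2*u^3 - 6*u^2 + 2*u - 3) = -2*u^5 - 6*u^4 - 9*u^2 + 2*u - 3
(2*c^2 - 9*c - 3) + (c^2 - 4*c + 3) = 3*c^2 - 13*c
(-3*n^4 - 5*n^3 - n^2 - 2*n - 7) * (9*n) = -27*n^5 - 45*n^4 - 9*n^3 - 18*n^2 - 63*n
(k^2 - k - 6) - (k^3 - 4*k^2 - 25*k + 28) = -k^3 + 5*k^2 + 24*k - 34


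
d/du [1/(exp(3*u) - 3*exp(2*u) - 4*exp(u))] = (-3*exp(2*u) + 6*exp(u) + 4)*exp(-u)/(-exp(2*u) + 3*exp(u) + 4)^2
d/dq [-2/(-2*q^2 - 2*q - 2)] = (-2*q - 1)/(q^2 + q + 1)^2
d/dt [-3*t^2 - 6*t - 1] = -6*t - 6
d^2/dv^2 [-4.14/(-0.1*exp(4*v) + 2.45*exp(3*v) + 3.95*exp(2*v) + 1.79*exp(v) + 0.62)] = ((-6.624*exp(3*v) + 91.287*exp(2*v) + 65.412*exp(v) + 7.4106)*(-0.1*exp(4*v) + 2.45*exp(3*v) + 3.95*exp(2*v) + 1.79*exp(v) + 0.62) - 4.14*(-0.8*exp(3*v) + 14.7*exp(2*v) + 15.8*exp(v) + 3.58)*(-0.4*exp(3*v) + 7.35*exp(2*v) + 7.9*exp(v) + 1.79)*exp(v))*exp(v)/(-0.1*exp(4*v) + 2.45*exp(3*v) + 3.95*exp(2*v) + 1.79*exp(v) + 0.62)^3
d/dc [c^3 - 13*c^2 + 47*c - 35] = 3*c^2 - 26*c + 47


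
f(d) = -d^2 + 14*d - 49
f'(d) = 14 - 2*d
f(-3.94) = -119.68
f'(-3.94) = 21.88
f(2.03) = -24.70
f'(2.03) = 9.94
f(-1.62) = -74.30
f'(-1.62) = 17.24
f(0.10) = -47.61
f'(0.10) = 13.80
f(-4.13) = -123.88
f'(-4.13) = 22.26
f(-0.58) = -57.46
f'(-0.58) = 15.16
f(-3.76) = -115.78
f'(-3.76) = 21.52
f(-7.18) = -201.07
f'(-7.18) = 28.36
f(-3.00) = -100.00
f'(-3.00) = 20.00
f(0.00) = -49.00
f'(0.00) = 14.00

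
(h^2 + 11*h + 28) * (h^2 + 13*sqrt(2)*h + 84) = h^4 + 11*h^3 + 13*sqrt(2)*h^3 + 112*h^2 + 143*sqrt(2)*h^2 + 364*sqrt(2)*h + 924*h + 2352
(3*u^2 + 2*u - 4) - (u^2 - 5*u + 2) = 2*u^2 + 7*u - 6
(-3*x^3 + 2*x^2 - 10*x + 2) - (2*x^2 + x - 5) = -3*x^3 - 11*x + 7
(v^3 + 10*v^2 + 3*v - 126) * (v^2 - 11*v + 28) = v^5 - v^4 - 79*v^3 + 121*v^2 + 1470*v - 3528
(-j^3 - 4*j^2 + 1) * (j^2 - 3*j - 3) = -j^5 - j^4 + 15*j^3 + 13*j^2 - 3*j - 3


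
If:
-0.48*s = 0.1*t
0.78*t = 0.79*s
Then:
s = 0.00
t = 0.00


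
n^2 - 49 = (n - 7)*(n + 7)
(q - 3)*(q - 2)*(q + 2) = q^3 - 3*q^2 - 4*q + 12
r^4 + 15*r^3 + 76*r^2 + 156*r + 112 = (r + 2)^2*(r + 4)*(r + 7)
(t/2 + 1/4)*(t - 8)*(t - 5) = t^3/2 - 25*t^2/4 + 67*t/4 + 10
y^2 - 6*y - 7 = (y - 7)*(y + 1)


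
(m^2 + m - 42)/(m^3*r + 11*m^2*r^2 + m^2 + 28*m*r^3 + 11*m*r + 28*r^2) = (m^2 + m - 42)/(m^3*r + 11*m^2*r^2 + m^2 + 28*m*r^3 + 11*m*r + 28*r^2)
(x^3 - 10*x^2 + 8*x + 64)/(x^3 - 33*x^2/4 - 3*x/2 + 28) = 4*(x^2 - 2*x - 8)/(4*x^2 - x - 14)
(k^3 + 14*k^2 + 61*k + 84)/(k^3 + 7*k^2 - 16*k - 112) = (k + 3)/(k - 4)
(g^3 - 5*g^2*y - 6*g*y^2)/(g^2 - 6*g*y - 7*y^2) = g*(-g + 6*y)/(-g + 7*y)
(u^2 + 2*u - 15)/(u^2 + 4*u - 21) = (u + 5)/(u + 7)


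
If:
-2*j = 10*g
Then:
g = -j/5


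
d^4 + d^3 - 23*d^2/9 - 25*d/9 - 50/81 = (d - 5/3)*(d + 1/3)*(d + 2/3)*(d + 5/3)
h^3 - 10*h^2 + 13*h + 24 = (h - 8)*(h - 3)*(h + 1)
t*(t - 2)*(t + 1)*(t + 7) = t^4 + 6*t^3 - 9*t^2 - 14*t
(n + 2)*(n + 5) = n^2 + 7*n + 10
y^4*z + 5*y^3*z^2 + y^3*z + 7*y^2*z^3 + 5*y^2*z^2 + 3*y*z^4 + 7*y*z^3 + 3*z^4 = (y + z)^2*(y + 3*z)*(y*z + z)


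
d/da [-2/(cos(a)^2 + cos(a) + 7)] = -2*(2*cos(a) + 1)*sin(a)/(cos(a)^2 + cos(a) + 7)^2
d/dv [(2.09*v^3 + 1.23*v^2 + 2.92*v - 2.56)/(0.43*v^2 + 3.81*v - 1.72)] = (0.8987*v^4 + 15.9258*v^3 - 7.3537*v^2 - 2.0296*v + 4.7312)/(0.1849*v^4 + 3.2766*v^3 + 13.0369*v^2 - 13.1064*v + 2.9584)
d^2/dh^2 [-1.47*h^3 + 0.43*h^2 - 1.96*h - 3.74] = 0.86 - 8.82*h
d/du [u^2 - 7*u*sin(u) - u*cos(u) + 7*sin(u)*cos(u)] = u*sin(u) - 7*u*cos(u) + 2*u - 7*sin(u) - cos(u) + 7*cos(2*u)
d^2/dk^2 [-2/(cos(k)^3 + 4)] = 6*((3*sin(k)^2 - 1)*(cos(k)^3 + 4) - 6*sin(k)^2*cos(k)^3)*cos(k)/(cos(k)^3 + 4)^3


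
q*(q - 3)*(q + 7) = q^3 + 4*q^2 - 21*q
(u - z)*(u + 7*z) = u^2 + 6*u*z - 7*z^2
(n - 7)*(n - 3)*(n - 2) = n^3 - 12*n^2 + 41*n - 42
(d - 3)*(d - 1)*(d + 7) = d^3 + 3*d^2 - 25*d + 21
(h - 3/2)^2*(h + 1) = h^3 - 2*h^2 - 3*h/4 + 9/4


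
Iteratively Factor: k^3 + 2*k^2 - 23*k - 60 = (k - 5)*(k^2 + 7*k + 12) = (k - 5)*(k + 3)*(k + 4)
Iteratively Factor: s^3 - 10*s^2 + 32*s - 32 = (s - 2)*(s^2 - 8*s + 16) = (s - 4)*(s - 2)*(s - 4)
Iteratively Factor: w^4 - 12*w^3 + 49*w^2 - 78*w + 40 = (w - 4)*(w^3 - 8*w^2 + 17*w - 10) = (w - 4)*(w - 1)*(w^2 - 7*w + 10) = (w - 5)*(w - 4)*(w - 1)*(w - 2)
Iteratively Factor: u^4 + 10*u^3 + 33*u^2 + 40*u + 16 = (u + 4)*(u^3 + 6*u^2 + 9*u + 4) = (u + 1)*(u + 4)*(u^2 + 5*u + 4) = (u + 1)^2*(u + 4)*(u + 4)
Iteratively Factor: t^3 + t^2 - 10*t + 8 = (t - 1)*(t^2 + 2*t - 8) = (t - 1)*(t + 4)*(t - 2)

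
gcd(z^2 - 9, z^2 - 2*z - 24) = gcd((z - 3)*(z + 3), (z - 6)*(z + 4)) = 1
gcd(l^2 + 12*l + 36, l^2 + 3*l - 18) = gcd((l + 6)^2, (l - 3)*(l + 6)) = l + 6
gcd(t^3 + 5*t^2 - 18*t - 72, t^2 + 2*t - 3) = t + 3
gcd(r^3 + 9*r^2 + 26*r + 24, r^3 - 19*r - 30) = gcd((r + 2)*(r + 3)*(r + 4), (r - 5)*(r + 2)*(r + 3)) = r^2 + 5*r + 6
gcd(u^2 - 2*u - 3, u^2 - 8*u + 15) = u - 3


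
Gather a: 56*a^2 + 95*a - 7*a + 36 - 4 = 56*a^2 + 88*a + 32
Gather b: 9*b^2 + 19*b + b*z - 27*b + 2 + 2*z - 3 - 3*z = 9*b^2 + b*(z - 8) - z - 1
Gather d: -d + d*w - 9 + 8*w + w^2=d*(w - 1) + w^2 + 8*w - 9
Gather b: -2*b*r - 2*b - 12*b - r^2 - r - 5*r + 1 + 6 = b*(-2*r - 14) - r^2 - 6*r + 7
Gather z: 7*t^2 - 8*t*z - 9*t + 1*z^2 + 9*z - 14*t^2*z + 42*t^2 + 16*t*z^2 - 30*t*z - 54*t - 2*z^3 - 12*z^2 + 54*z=49*t^2 - 63*t - 2*z^3 + z^2*(16*t - 11) + z*(-14*t^2 - 38*t + 63)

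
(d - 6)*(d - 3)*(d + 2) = d^3 - 7*d^2 + 36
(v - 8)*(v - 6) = v^2 - 14*v + 48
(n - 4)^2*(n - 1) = n^3 - 9*n^2 + 24*n - 16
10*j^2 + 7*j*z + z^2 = (2*j + z)*(5*j + z)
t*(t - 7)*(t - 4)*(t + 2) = t^4 - 9*t^3 + 6*t^2 + 56*t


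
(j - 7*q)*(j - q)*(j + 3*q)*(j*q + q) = j^4*q - 5*j^3*q^2 + j^3*q - 17*j^2*q^3 - 5*j^2*q^2 + 21*j*q^4 - 17*j*q^3 + 21*q^4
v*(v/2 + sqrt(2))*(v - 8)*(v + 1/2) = v^4/2 - 15*v^3/4 + sqrt(2)*v^3 - 15*sqrt(2)*v^2/2 - 2*v^2 - 4*sqrt(2)*v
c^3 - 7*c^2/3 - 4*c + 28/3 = (c - 7/3)*(c - 2)*(c + 2)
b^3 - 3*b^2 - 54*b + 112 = (b - 8)*(b - 2)*(b + 7)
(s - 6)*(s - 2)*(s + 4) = s^3 - 4*s^2 - 20*s + 48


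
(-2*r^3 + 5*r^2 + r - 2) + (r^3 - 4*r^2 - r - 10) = -r^3 + r^2 - 12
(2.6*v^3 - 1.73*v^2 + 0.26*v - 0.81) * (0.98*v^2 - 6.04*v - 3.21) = 2.548*v^5 - 17.3994*v^4 + 2.358*v^3 + 3.1891*v^2 + 4.0578*v + 2.6001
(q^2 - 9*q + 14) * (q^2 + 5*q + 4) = q^4 - 4*q^3 - 27*q^2 + 34*q + 56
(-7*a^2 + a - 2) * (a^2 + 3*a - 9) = -7*a^4 - 20*a^3 + 64*a^2 - 15*a + 18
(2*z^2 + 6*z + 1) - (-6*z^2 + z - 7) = 8*z^2 + 5*z + 8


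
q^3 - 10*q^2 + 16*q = q*(q - 8)*(q - 2)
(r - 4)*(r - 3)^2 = r^3 - 10*r^2 + 33*r - 36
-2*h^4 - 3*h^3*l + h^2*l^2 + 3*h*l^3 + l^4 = (-h + l)*(h + l)^2*(2*h + l)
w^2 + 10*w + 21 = (w + 3)*(w + 7)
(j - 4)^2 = j^2 - 8*j + 16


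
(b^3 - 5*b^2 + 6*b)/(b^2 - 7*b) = (b^2 - 5*b + 6)/(b - 7)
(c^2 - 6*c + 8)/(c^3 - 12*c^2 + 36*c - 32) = (c - 4)/(c^2 - 10*c + 16)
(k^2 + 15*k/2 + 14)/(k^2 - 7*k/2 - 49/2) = (k + 4)/(k - 7)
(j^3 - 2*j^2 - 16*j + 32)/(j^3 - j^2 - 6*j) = (-j^3 + 2*j^2 + 16*j - 32)/(j*(-j^2 + j + 6))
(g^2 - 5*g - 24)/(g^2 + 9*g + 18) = (g - 8)/(g + 6)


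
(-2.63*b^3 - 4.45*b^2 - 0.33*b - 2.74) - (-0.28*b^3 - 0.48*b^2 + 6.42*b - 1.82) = -2.35*b^3 - 3.97*b^2 - 6.75*b - 0.92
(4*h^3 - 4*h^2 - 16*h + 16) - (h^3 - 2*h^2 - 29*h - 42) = 3*h^3 - 2*h^2 + 13*h + 58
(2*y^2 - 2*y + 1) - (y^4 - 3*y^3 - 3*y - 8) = -y^4 + 3*y^3 + 2*y^2 + y + 9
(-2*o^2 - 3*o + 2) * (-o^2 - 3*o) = 2*o^4 + 9*o^3 + 7*o^2 - 6*o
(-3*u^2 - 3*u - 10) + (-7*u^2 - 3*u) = -10*u^2 - 6*u - 10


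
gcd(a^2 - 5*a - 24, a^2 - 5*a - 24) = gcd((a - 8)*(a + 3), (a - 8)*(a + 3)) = a^2 - 5*a - 24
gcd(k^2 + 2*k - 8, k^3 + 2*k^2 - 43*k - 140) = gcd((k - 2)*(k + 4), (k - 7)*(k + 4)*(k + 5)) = k + 4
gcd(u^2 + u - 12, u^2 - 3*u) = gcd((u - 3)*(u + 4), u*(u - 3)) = u - 3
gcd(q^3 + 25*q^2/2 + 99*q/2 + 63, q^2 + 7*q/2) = q + 7/2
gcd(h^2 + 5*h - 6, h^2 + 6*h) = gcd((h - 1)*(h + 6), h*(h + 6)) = h + 6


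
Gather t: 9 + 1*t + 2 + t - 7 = 2*t + 4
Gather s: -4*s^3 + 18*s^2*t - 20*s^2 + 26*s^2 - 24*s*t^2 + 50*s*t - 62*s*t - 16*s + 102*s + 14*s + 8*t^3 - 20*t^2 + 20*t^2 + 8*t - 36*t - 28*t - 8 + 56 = -4*s^3 + s^2*(18*t + 6) + s*(-24*t^2 - 12*t + 100) + 8*t^3 - 56*t + 48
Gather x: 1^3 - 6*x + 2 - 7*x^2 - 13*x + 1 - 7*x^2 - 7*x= -14*x^2 - 26*x + 4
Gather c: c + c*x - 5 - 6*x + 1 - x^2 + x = c*(x + 1) - x^2 - 5*x - 4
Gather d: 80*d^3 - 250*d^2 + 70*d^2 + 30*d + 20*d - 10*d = 80*d^3 - 180*d^2 + 40*d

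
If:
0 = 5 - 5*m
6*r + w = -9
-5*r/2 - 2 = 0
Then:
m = 1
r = -4/5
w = -21/5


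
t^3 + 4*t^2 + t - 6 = (t - 1)*(t + 2)*(t + 3)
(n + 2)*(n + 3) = n^2 + 5*n + 6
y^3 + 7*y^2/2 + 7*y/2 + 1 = (y + 1/2)*(y + 1)*(y + 2)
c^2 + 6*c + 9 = (c + 3)^2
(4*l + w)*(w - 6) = 4*l*w - 24*l + w^2 - 6*w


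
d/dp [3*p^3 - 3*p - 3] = 9*p^2 - 3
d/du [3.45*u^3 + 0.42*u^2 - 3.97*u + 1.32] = 10.35*u^2 + 0.84*u - 3.97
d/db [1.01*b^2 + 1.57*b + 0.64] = 2.02*b + 1.57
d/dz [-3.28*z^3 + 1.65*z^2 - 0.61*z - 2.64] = -9.84*z^2 + 3.3*z - 0.61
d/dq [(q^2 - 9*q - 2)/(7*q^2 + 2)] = (63*q^2 + 32*q - 18)/(49*q^4 + 28*q^2 + 4)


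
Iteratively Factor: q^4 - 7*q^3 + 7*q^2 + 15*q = (q - 5)*(q^3 - 2*q^2 - 3*q) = q*(q - 5)*(q^2 - 2*q - 3) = q*(q - 5)*(q + 1)*(q - 3)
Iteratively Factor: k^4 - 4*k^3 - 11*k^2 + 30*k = (k)*(k^3 - 4*k^2 - 11*k + 30) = k*(k - 2)*(k^2 - 2*k - 15) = k*(k - 2)*(k + 3)*(k - 5)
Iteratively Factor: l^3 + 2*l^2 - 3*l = (l)*(l^2 + 2*l - 3) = l*(l - 1)*(l + 3)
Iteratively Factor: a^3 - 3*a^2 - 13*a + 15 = (a - 5)*(a^2 + 2*a - 3) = (a - 5)*(a - 1)*(a + 3)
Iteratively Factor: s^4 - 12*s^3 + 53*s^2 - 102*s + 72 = (s - 3)*(s^3 - 9*s^2 + 26*s - 24) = (s - 3)^2*(s^2 - 6*s + 8) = (s - 4)*(s - 3)^2*(s - 2)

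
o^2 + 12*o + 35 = (o + 5)*(o + 7)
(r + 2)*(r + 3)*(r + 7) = r^3 + 12*r^2 + 41*r + 42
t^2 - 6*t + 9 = (t - 3)^2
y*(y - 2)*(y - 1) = y^3 - 3*y^2 + 2*y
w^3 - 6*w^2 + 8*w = w*(w - 4)*(w - 2)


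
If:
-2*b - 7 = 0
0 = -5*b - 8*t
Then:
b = -7/2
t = 35/16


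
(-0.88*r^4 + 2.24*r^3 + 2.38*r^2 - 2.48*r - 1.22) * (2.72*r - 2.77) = -2.3936*r^5 + 8.5304*r^4 + 0.2688*r^3 - 13.3382*r^2 + 3.5512*r + 3.3794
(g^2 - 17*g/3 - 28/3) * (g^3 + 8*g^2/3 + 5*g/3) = g^5 - 3*g^4 - 205*g^3/9 - 103*g^2/3 - 140*g/9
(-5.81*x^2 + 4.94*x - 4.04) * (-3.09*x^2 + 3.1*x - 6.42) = 17.9529*x^4 - 33.2756*x^3 + 65.0978*x^2 - 44.2388*x + 25.9368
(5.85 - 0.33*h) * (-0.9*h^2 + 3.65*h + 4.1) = 0.297*h^3 - 6.4695*h^2 + 19.9995*h + 23.985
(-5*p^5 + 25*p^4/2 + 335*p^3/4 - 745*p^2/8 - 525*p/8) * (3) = -15*p^5 + 75*p^4/2 + 1005*p^3/4 - 2235*p^2/8 - 1575*p/8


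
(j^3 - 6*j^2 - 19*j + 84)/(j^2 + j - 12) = j - 7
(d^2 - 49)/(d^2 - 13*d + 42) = (d + 7)/(d - 6)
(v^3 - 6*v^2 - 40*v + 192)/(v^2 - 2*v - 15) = (-v^3 + 6*v^2 + 40*v - 192)/(-v^2 + 2*v + 15)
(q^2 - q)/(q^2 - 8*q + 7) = q/(q - 7)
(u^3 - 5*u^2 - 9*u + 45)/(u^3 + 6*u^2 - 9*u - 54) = (u - 5)/(u + 6)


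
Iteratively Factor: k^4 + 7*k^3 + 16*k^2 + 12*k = (k + 2)*(k^3 + 5*k^2 + 6*k) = (k + 2)*(k + 3)*(k^2 + 2*k) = (k + 2)^2*(k + 3)*(k)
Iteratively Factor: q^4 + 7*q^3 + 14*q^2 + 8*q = (q + 4)*(q^3 + 3*q^2 + 2*q) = (q + 2)*(q + 4)*(q^2 + q) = q*(q + 2)*(q + 4)*(q + 1)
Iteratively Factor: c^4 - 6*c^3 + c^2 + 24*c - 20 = (c - 1)*(c^3 - 5*c^2 - 4*c + 20) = (c - 1)*(c + 2)*(c^2 - 7*c + 10) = (c - 2)*(c - 1)*(c + 2)*(c - 5)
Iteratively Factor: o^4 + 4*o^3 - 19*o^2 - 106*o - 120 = (o + 2)*(o^3 + 2*o^2 - 23*o - 60) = (o - 5)*(o + 2)*(o^2 + 7*o + 12) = (o - 5)*(o + 2)*(o + 3)*(o + 4)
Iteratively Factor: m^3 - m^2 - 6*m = (m + 2)*(m^2 - 3*m) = m*(m + 2)*(m - 3)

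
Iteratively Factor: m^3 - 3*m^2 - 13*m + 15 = (m + 3)*(m^2 - 6*m + 5) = (m - 5)*(m + 3)*(m - 1)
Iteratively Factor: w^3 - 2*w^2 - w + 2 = (w - 1)*(w^2 - w - 2) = (w - 1)*(w + 1)*(w - 2)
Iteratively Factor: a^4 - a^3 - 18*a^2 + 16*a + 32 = (a - 2)*(a^3 + a^2 - 16*a - 16) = (a - 2)*(a + 4)*(a^2 - 3*a - 4) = (a - 2)*(a + 1)*(a + 4)*(a - 4)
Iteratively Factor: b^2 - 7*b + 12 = (b - 3)*(b - 4)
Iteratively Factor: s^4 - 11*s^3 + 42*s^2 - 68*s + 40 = (s - 5)*(s^3 - 6*s^2 + 12*s - 8) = (s - 5)*(s - 2)*(s^2 - 4*s + 4) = (s - 5)*(s - 2)^2*(s - 2)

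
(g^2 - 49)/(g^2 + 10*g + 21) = (g - 7)/(g + 3)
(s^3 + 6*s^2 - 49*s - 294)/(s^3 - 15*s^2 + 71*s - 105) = (s^2 + 13*s + 42)/(s^2 - 8*s + 15)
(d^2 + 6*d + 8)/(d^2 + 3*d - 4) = (d + 2)/(d - 1)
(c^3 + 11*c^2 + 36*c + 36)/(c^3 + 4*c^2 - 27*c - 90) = (c + 2)/(c - 5)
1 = 1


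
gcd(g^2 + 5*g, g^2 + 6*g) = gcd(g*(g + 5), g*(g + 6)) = g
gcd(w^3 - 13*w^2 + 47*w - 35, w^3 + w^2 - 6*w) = 1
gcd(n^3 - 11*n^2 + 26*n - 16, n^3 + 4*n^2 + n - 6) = n - 1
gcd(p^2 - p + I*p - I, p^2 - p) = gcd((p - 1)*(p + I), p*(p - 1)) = p - 1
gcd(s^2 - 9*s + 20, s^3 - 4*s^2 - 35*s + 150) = s - 5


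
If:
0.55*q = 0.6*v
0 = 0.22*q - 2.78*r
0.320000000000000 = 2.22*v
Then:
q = 0.16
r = 0.01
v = 0.14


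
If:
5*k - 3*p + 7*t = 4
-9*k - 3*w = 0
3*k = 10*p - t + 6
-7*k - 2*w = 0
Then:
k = 0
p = -38/67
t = 22/67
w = 0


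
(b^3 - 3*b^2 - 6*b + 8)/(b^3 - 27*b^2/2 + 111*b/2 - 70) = 2*(b^2 + b - 2)/(2*b^2 - 19*b + 35)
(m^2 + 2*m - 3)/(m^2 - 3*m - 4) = (-m^2 - 2*m + 3)/(-m^2 + 3*m + 4)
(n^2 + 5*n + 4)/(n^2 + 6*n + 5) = (n + 4)/(n + 5)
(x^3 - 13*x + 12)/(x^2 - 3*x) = x + 3 - 4/x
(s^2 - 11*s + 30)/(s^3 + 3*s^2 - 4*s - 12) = (s^2 - 11*s + 30)/(s^3 + 3*s^2 - 4*s - 12)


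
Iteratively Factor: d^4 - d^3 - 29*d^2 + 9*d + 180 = (d - 3)*(d^3 + 2*d^2 - 23*d - 60) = (d - 5)*(d - 3)*(d^2 + 7*d + 12) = (d - 5)*(d - 3)*(d + 4)*(d + 3)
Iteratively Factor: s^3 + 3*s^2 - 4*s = (s)*(s^2 + 3*s - 4) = s*(s - 1)*(s + 4)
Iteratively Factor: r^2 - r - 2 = (r - 2)*(r + 1)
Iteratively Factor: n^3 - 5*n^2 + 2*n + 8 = (n - 4)*(n^2 - n - 2) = (n - 4)*(n + 1)*(n - 2)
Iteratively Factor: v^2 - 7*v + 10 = (v - 5)*(v - 2)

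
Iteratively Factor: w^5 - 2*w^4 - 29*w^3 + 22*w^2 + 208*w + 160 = (w - 5)*(w^4 + 3*w^3 - 14*w^2 - 48*w - 32) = (w - 5)*(w - 4)*(w^3 + 7*w^2 + 14*w + 8) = (w - 5)*(w - 4)*(w + 2)*(w^2 + 5*w + 4) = (w - 5)*(w - 4)*(w + 1)*(w + 2)*(w + 4)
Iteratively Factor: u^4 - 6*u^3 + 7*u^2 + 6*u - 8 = (u - 4)*(u^3 - 2*u^2 - u + 2) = (u - 4)*(u + 1)*(u^2 - 3*u + 2) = (u - 4)*(u - 2)*(u + 1)*(u - 1)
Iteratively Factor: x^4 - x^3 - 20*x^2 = (x - 5)*(x^3 + 4*x^2) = x*(x - 5)*(x^2 + 4*x) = x*(x - 5)*(x + 4)*(x)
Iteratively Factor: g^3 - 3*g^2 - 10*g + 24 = (g + 3)*(g^2 - 6*g + 8) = (g - 2)*(g + 3)*(g - 4)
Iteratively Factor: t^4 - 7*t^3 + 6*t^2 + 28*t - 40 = (t - 2)*(t^3 - 5*t^2 - 4*t + 20) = (t - 2)^2*(t^2 - 3*t - 10) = (t - 5)*(t - 2)^2*(t + 2)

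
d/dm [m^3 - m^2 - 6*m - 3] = 3*m^2 - 2*m - 6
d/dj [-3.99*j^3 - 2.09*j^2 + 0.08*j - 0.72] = -11.97*j^2 - 4.18*j + 0.08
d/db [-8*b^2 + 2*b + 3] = 2 - 16*b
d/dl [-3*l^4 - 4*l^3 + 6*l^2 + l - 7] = -12*l^3 - 12*l^2 + 12*l + 1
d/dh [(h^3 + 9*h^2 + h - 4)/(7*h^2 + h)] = (7*h^4 + 2*h^3 + 2*h^2 + 56*h + 4)/(h^2*(49*h^2 + 14*h + 1))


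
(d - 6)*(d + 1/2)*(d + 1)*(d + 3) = d^4 - 3*d^3/2 - 22*d^2 - 57*d/2 - 9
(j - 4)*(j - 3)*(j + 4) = j^3 - 3*j^2 - 16*j + 48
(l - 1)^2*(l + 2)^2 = l^4 + 2*l^3 - 3*l^2 - 4*l + 4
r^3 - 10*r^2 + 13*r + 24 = (r - 8)*(r - 3)*(r + 1)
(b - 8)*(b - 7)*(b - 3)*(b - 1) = b^4 - 19*b^3 + 119*b^2 - 269*b + 168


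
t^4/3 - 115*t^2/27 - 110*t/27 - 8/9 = (t/3 + 1)*(t - 4)*(t + 1/3)*(t + 2/3)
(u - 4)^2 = u^2 - 8*u + 16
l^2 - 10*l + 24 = (l - 6)*(l - 4)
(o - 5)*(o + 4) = o^2 - o - 20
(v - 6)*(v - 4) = v^2 - 10*v + 24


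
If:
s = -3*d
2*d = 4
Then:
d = 2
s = -6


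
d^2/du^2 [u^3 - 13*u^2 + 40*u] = 6*u - 26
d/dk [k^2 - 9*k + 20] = 2*k - 9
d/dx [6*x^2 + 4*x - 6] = 12*x + 4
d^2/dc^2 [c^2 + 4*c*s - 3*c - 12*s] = 2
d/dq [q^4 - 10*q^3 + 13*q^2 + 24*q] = 4*q^3 - 30*q^2 + 26*q + 24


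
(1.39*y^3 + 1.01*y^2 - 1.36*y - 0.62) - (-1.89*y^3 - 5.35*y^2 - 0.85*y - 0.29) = 3.28*y^3 + 6.36*y^2 - 0.51*y - 0.33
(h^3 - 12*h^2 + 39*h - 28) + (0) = h^3 - 12*h^2 + 39*h - 28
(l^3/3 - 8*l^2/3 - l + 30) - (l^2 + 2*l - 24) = l^3/3 - 11*l^2/3 - 3*l + 54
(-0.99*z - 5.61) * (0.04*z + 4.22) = -0.0396*z^2 - 4.4022*z - 23.6742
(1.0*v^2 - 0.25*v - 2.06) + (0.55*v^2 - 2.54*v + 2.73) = 1.55*v^2 - 2.79*v + 0.67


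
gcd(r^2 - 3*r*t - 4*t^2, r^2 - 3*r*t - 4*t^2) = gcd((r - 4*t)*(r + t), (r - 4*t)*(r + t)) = r^2 - 3*r*t - 4*t^2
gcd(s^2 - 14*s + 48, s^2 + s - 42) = s - 6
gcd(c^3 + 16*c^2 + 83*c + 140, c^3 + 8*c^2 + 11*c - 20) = c^2 + 9*c + 20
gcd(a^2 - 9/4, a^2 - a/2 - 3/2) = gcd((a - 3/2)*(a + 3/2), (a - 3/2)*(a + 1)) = a - 3/2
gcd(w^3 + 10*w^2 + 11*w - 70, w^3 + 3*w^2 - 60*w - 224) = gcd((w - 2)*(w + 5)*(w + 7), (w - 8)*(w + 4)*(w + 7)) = w + 7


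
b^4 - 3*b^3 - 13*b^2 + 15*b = b*(b - 5)*(b - 1)*(b + 3)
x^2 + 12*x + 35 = (x + 5)*(x + 7)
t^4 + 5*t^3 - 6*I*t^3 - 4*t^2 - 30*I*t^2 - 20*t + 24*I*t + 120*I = (t - 2)*(t + 2)*(t + 5)*(t - 6*I)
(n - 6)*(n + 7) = n^2 + n - 42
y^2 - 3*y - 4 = (y - 4)*(y + 1)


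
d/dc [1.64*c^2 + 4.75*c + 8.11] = 3.28*c + 4.75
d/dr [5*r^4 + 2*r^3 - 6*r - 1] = 20*r^3 + 6*r^2 - 6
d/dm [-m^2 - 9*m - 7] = -2*m - 9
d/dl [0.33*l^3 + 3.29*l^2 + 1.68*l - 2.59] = 0.99*l^2 + 6.58*l + 1.68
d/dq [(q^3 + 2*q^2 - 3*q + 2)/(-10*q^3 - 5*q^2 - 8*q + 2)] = (15*q^4 - 76*q^3 + 35*q^2 + 28*q + 10)/(100*q^6 + 100*q^5 + 185*q^4 + 40*q^3 + 44*q^2 - 32*q + 4)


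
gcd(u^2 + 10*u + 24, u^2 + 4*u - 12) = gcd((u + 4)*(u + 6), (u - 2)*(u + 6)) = u + 6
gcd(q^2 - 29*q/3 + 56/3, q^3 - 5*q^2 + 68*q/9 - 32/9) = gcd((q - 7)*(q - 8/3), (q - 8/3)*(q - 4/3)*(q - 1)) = q - 8/3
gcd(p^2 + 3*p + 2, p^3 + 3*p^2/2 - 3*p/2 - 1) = p + 2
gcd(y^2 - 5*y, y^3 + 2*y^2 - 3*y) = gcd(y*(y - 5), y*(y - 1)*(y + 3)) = y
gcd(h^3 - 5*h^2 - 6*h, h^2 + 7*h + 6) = h + 1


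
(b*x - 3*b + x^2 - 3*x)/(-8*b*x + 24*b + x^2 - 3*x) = (b + x)/(-8*b + x)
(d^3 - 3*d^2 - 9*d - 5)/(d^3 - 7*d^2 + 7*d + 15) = (d + 1)/(d - 3)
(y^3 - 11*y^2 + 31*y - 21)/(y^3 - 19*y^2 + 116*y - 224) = (y^2 - 4*y + 3)/(y^2 - 12*y + 32)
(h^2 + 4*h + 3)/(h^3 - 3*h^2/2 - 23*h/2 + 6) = 2*(h + 1)/(2*h^2 - 9*h + 4)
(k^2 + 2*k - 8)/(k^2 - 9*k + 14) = (k + 4)/(k - 7)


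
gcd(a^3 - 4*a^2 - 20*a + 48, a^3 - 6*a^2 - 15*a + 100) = a + 4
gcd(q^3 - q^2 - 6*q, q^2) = q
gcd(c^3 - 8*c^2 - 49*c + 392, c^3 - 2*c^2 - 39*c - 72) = c - 8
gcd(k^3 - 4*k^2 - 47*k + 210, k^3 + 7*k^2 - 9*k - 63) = k + 7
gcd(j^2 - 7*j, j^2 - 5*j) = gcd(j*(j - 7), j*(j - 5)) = j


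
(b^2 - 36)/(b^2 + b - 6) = (b^2 - 36)/(b^2 + b - 6)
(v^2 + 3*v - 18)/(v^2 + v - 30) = (v - 3)/(v - 5)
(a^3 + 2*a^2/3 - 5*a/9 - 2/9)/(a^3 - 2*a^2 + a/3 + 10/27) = 3*(a + 1)/(3*a - 5)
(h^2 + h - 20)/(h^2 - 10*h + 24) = (h + 5)/(h - 6)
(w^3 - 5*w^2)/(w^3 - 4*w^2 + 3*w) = w*(w - 5)/(w^2 - 4*w + 3)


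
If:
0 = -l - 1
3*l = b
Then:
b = -3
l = -1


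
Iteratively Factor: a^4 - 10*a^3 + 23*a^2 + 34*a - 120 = (a - 4)*(a^3 - 6*a^2 - a + 30) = (a - 4)*(a - 3)*(a^2 - 3*a - 10) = (a - 5)*(a - 4)*(a - 3)*(a + 2)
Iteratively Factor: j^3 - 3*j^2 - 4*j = (j)*(j^2 - 3*j - 4) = j*(j - 4)*(j + 1)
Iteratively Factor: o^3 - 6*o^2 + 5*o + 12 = (o + 1)*(o^2 - 7*o + 12) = (o - 3)*(o + 1)*(o - 4)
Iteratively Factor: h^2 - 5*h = (h - 5)*(h)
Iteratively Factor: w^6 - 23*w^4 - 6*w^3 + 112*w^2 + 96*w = (w + 1)*(w^5 - w^4 - 22*w^3 + 16*w^2 + 96*w) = (w - 3)*(w + 1)*(w^4 + 2*w^3 - 16*w^2 - 32*w) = (w - 4)*(w - 3)*(w + 1)*(w^3 + 6*w^2 + 8*w) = (w - 4)*(w - 3)*(w + 1)*(w + 2)*(w^2 + 4*w) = w*(w - 4)*(w - 3)*(w + 1)*(w + 2)*(w + 4)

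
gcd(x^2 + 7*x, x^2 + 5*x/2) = x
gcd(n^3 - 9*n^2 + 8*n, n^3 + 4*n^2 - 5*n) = n^2 - n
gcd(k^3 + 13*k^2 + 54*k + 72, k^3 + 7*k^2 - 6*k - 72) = k^2 + 10*k + 24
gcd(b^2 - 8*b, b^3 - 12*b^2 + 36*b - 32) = b - 8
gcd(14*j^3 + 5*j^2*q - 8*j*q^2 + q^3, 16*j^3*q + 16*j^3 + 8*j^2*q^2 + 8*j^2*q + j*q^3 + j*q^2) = 1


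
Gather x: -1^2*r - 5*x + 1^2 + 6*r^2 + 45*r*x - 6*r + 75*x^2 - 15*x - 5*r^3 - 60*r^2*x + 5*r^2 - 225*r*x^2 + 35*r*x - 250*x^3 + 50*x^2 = -5*r^3 + 11*r^2 - 7*r - 250*x^3 + x^2*(125 - 225*r) + x*(-60*r^2 + 80*r - 20) + 1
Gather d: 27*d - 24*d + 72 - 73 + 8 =3*d + 7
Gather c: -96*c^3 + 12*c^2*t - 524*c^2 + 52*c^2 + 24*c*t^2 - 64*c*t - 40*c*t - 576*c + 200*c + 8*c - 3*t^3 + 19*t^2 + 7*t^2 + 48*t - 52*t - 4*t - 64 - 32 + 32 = -96*c^3 + c^2*(12*t - 472) + c*(24*t^2 - 104*t - 368) - 3*t^3 + 26*t^2 - 8*t - 64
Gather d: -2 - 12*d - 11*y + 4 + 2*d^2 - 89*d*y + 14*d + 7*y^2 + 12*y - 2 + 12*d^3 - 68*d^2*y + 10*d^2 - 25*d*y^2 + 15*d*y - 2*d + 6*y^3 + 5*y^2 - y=12*d^3 + d^2*(12 - 68*y) + d*(-25*y^2 - 74*y) + 6*y^3 + 12*y^2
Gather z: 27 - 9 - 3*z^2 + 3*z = -3*z^2 + 3*z + 18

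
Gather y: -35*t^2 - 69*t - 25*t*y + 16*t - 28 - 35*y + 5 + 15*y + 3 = -35*t^2 - 53*t + y*(-25*t - 20) - 20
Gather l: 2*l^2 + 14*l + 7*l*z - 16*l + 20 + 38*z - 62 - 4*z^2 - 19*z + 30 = 2*l^2 + l*(7*z - 2) - 4*z^2 + 19*z - 12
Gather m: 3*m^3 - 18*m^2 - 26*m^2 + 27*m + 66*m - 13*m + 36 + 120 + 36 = 3*m^3 - 44*m^2 + 80*m + 192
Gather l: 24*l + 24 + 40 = 24*l + 64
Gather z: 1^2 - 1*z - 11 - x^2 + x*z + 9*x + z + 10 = -x^2 + x*z + 9*x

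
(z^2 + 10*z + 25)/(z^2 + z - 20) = (z + 5)/(z - 4)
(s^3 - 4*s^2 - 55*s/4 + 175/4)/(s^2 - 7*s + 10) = (s^2 + s - 35/4)/(s - 2)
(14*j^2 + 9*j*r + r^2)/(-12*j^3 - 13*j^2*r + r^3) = (14*j^2 + 9*j*r + r^2)/(-12*j^3 - 13*j^2*r + r^3)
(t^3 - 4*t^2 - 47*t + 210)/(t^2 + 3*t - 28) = (t^2 - 11*t + 30)/(t - 4)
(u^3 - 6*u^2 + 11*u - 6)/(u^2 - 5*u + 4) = (u^2 - 5*u + 6)/(u - 4)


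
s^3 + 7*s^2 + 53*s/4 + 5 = (s + 1/2)*(s + 5/2)*(s + 4)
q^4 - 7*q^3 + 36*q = q*(q - 6)*(q - 3)*(q + 2)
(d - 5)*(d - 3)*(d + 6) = d^3 - 2*d^2 - 33*d + 90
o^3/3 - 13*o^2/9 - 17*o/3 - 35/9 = (o/3 + 1/3)*(o - 7)*(o + 5/3)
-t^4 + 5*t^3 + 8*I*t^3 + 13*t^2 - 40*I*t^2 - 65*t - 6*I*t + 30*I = (t - 5)*(t - 6*I)*(I*t + 1)^2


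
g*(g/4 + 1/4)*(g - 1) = g^3/4 - g/4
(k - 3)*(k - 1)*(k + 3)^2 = k^4 + 2*k^3 - 12*k^2 - 18*k + 27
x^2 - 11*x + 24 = (x - 8)*(x - 3)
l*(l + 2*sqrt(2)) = l^2 + 2*sqrt(2)*l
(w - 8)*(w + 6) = w^2 - 2*w - 48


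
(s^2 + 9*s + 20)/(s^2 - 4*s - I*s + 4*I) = (s^2 + 9*s + 20)/(s^2 - 4*s - I*s + 4*I)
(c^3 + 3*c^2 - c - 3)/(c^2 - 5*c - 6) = (c^2 + 2*c - 3)/(c - 6)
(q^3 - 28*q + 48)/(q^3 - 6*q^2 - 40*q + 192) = (q - 2)/(q - 8)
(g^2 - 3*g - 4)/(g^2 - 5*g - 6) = (g - 4)/(g - 6)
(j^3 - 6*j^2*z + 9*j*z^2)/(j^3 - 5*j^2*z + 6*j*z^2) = (-j + 3*z)/(-j + 2*z)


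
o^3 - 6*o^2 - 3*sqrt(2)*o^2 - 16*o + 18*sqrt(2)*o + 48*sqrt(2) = (o - 8)*(o + 2)*(o - 3*sqrt(2))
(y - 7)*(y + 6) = y^2 - y - 42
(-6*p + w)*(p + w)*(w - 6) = -6*p^2*w + 36*p^2 - 5*p*w^2 + 30*p*w + w^3 - 6*w^2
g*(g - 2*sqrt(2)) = g^2 - 2*sqrt(2)*g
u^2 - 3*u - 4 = (u - 4)*(u + 1)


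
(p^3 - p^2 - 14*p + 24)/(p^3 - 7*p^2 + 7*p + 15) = (p^2 + 2*p - 8)/(p^2 - 4*p - 5)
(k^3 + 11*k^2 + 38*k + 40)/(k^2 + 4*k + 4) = (k^2 + 9*k + 20)/(k + 2)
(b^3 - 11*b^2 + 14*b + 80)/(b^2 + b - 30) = (b^2 - 6*b - 16)/(b + 6)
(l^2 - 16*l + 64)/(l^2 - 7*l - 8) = (l - 8)/(l + 1)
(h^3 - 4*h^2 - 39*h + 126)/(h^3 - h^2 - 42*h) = (h - 3)/h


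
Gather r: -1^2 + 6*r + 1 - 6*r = 0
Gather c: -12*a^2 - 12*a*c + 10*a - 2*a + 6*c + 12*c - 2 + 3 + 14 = -12*a^2 + 8*a + c*(18 - 12*a) + 15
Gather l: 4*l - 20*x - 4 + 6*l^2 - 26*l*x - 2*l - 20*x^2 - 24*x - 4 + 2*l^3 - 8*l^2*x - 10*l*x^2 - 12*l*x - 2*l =2*l^3 + l^2*(6 - 8*x) + l*(-10*x^2 - 38*x) - 20*x^2 - 44*x - 8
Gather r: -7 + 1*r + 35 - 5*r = 28 - 4*r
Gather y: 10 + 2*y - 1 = 2*y + 9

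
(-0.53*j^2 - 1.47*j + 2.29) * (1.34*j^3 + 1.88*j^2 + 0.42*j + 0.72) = -0.7102*j^5 - 2.9662*j^4 + 0.0824000000000007*j^3 + 3.3062*j^2 - 0.0966*j + 1.6488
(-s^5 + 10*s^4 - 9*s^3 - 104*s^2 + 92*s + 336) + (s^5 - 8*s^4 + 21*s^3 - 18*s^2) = 2*s^4 + 12*s^3 - 122*s^2 + 92*s + 336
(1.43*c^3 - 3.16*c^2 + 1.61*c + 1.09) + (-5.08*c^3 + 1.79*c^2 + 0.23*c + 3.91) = -3.65*c^3 - 1.37*c^2 + 1.84*c + 5.0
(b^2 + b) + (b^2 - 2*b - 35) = 2*b^2 - b - 35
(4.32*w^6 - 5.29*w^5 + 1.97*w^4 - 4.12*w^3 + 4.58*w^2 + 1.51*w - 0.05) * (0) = 0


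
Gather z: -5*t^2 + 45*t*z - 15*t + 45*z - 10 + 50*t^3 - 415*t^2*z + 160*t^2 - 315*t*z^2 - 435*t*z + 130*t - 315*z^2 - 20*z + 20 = 50*t^3 + 155*t^2 + 115*t + z^2*(-315*t - 315) + z*(-415*t^2 - 390*t + 25) + 10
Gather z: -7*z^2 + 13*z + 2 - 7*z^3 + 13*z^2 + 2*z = -7*z^3 + 6*z^2 + 15*z + 2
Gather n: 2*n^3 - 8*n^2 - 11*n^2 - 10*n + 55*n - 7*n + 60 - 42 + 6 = 2*n^3 - 19*n^2 + 38*n + 24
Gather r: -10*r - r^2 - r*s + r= -r^2 + r*(-s - 9)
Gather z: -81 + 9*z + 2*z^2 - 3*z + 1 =2*z^2 + 6*z - 80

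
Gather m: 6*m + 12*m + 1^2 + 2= 18*m + 3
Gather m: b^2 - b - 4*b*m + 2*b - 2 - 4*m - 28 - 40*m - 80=b^2 + b + m*(-4*b - 44) - 110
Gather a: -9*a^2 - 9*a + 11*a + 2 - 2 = -9*a^2 + 2*a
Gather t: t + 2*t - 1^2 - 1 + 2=3*t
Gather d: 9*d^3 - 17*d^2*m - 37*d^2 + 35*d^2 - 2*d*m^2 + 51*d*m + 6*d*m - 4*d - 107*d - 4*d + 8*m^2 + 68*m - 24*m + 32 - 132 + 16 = 9*d^3 + d^2*(-17*m - 2) + d*(-2*m^2 + 57*m - 115) + 8*m^2 + 44*m - 84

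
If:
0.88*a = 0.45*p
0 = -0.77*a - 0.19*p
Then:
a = 0.00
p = 0.00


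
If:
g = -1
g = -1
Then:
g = -1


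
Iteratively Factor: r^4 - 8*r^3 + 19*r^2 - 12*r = (r)*(r^3 - 8*r^2 + 19*r - 12) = r*(r - 4)*(r^2 - 4*r + 3) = r*(r - 4)*(r - 1)*(r - 3)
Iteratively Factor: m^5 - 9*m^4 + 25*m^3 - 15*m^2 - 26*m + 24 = (m - 4)*(m^4 - 5*m^3 + 5*m^2 + 5*m - 6) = (m - 4)*(m - 1)*(m^3 - 4*m^2 + m + 6) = (m - 4)*(m - 2)*(m - 1)*(m^2 - 2*m - 3) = (m - 4)*(m - 2)*(m - 1)*(m + 1)*(m - 3)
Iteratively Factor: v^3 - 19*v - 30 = (v - 5)*(v^2 + 5*v + 6) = (v - 5)*(v + 2)*(v + 3)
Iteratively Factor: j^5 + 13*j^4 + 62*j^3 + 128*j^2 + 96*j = (j)*(j^4 + 13*j^3 + 62*j^2 + 128*j + 96) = j*(j + 3)*(j^3 + 10*j^2 + 32*j + 32) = j*(j + 3)*(j + 4)*(j^2 + 6*j + 8) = j*(j + 3)*(j + 4)^2*(j + 2)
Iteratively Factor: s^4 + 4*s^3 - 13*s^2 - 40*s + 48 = (s + 4)*(s^3 - 13*s + 12) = (s - 3)*(s + 4)*(s^2 + 3*s - 4) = (s - 3)*(s + 4)^2*(s - 1)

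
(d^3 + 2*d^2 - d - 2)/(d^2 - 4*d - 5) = (d^2 + d - 2)/(d - 5)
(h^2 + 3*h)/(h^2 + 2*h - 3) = h/(h - 1)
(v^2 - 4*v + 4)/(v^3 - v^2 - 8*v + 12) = 1/(v + 3)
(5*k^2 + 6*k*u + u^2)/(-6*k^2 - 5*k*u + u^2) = (5*k + u)/(-6*k + u)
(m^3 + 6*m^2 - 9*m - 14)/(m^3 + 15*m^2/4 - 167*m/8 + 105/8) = 8*(m^2 - m - 2)/(8*m^2 - 26*m + 15)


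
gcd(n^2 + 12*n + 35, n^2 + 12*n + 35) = n^2 + 12*n + 35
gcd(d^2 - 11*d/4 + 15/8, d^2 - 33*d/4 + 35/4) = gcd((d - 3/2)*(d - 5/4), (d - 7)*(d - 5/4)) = d - 5/4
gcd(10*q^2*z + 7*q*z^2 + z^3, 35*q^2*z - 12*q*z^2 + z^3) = z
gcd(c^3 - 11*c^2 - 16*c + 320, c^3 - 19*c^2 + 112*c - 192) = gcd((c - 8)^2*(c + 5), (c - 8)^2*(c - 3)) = c^2 - 16*c + 64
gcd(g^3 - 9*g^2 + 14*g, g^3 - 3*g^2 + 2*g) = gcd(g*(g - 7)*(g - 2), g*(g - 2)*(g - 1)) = g^2 - 2*g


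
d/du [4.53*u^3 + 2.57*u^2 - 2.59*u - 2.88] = 13.59*u^2 + 5.14*u - 2.59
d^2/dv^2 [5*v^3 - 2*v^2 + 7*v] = 30*v - 4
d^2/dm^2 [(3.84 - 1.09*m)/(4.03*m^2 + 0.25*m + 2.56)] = (-(1.09*m - 3.84)*(8.06*m + 0.25)*(16.12*m + 0.5) + (26.3562*m - 30.4054)*(4.03*m^2 + 0.25*m + 2.56))/(4.03*m^2 + 0.25*m + 2.56)^3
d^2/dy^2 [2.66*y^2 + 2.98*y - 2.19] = 5.32000000000000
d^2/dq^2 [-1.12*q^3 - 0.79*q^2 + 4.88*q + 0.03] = -6.72*q - 1.58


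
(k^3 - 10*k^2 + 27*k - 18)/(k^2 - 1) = (k^2 - 9*k + 18)/(k + 1)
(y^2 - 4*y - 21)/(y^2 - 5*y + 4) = (y^2 - 4*y - 21)/(y^2 - 5*y + 4)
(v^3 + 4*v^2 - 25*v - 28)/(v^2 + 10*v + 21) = (v^2 - 3*v - 4)/(v + 3)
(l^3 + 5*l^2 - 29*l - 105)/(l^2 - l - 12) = (l^2 + 2*l - 35)/(l - 4)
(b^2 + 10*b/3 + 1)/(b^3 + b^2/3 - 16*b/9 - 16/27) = 9*(b + 3)/(9*b^2 - 16)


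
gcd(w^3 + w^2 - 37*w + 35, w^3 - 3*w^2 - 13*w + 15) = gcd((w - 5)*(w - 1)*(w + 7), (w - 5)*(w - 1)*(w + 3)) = w^2 - 6*w + 5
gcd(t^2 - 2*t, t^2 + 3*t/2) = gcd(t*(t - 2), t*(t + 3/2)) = t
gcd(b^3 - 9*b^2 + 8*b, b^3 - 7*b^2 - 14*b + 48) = b - 8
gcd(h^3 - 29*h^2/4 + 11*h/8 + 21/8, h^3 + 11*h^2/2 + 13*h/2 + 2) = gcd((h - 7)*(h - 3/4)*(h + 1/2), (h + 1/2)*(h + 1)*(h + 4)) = h + 1/2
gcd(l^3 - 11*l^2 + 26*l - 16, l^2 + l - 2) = l - 1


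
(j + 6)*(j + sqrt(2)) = j^2 + sqrt(2)*j + 6*j + 6*sqrt(2)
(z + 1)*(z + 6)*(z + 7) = z^3 + 14*z^2 + 55*z + 42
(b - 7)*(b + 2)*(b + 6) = b^3 + b^2 - 44*b - 84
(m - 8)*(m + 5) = m^2 - 3*m - 40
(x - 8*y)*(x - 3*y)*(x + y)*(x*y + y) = x^4*y - 10*x^3*y^2 + x^3*y + 13*x^2*y^3 - 10*x^2*y^2 + 24*x*y^4 + 13*x*y^3 + 24*y^4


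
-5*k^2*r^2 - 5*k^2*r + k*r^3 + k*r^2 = r*(-5*k + r)*(k*r + k)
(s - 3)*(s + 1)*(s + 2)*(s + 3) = s^4 + 3*s^3 - 7*s^2 - 27*s - 18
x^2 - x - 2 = (x - 2)*(x + 1)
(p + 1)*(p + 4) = p^2 + 5*p + 4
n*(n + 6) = n^2 + 6*n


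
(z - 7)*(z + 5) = z^2 - 2*z - 35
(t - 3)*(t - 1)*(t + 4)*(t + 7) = t^4 + 7*t^3 - 13*t^2 - 79*t + 84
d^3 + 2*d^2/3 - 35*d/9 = d*(d - 5/3)*(d + 7/3)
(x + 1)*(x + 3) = x^2 + 4*x + 3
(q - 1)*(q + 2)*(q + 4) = q^3 + 5*q^2 + 2*q - 8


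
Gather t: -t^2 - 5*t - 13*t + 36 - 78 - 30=-t^2 - 18*t - 72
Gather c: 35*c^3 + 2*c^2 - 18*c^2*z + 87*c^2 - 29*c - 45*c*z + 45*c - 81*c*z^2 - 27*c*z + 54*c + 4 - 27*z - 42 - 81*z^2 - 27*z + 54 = 35*c^3 + c^2*(89 - 18*z) + c*(-81*z^2 - 72*z + 70) - 81*z^2 - 54*z + 16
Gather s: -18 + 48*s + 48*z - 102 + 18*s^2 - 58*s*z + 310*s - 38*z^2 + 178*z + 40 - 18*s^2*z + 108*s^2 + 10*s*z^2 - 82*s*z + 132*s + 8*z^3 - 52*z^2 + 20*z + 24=s^2*(126 - 18*z) + s*(10*z^2 - 140*z + 490) + 8*z^3 - 90*z^2 + 246*z - 56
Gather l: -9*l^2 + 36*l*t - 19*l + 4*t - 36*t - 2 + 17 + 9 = -9*l^2 + l*(36*t - 19) - 32*t + 24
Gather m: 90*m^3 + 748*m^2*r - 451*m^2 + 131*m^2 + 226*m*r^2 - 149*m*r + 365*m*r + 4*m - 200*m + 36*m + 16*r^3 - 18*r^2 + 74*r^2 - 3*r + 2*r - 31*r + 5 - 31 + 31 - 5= 90*m^3 + m^2*(748*r - 320) + m*(226*r^2 + 216*r - 160) + 16*r^3 + 56*r^2 - 32*r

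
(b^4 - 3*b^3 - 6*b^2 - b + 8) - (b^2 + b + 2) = b^4 - 3*b^3 - 7*b^2 - 2*b + 6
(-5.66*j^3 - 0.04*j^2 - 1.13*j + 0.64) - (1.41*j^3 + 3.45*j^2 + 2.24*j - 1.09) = -7.07*j^3 - 3.49*j^2 - 3.37*j + 1.73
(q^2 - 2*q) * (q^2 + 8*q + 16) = q^4 + 6*q^3 - 32*q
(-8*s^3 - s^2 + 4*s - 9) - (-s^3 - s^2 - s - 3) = -7*s^3 + 5*s - 6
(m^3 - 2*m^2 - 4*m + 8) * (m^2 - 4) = m^5 - 2*m^4 - 8*m^3 + 16*m^2 + 16*m - 32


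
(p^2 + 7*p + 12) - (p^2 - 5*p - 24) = 12*p + 36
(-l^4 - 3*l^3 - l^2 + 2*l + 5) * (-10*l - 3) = 10*l^5 + 33*l^4 + 19*l^3 - 17*l^2 - 56*l - 15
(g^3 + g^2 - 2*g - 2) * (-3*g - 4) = -3*g^4 - 7*g^3 + 2*g^2 + 14*g + 8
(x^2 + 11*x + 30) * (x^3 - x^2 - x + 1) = x^5 + 10*x^4 + 18*x^3 - 40*x^2 - 19*x + 30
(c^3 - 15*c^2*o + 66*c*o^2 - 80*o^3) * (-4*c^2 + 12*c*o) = -4*c^5 + 72*c^4*o - 444*c^3*o^2 + 1112*c^2*o^3 - 960*c*o^4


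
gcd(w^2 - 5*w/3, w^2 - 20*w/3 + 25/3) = w - 5/3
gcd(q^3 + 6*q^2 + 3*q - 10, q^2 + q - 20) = q + 5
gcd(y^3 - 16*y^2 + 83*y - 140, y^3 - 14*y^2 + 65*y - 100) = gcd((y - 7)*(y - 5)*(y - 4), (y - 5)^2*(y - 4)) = y^2 - 9*y + 20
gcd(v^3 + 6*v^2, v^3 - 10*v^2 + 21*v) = v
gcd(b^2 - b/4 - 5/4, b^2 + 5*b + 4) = b + 1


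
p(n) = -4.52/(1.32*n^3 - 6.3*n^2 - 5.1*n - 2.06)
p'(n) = -4.52*(-3.96*n^2 + 12.6*n + 5.1)/(1.32*n^3 - 6.3*n^2 - 5.1*n - 2.06)^2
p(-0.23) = 3.66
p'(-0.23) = -5.89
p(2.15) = 0.16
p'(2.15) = -0.07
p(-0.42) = 4.01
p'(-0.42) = 3.17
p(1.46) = 0.24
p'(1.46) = -0.19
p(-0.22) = 3.60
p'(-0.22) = -6.11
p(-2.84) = 0.07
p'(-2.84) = 0.06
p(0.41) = 0.88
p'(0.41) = -1.66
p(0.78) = 0.49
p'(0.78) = -0.66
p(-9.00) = 0.00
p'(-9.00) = 0.00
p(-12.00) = 0.00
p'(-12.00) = 0.00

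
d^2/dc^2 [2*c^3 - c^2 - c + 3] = 12*c - 2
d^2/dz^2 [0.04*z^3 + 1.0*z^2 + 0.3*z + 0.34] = 0.24*z + 2.0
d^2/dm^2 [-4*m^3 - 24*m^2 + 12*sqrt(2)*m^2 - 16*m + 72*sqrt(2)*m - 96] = -24*m - 48 + 24*sqrt(2)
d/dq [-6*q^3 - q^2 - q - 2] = -18*q^2 - 2*q - 1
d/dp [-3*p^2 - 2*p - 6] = -6*p - 2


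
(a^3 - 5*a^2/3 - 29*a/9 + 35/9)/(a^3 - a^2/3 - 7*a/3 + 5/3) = (a - 7/3)/(a - 1)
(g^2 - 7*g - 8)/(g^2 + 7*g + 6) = (g - 8)/(g + 6)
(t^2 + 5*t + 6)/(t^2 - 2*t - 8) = (t + 3)/(t - 4)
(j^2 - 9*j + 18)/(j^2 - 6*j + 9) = (j - 6)/(j - 3)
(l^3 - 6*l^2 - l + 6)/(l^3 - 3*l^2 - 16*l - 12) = (l - 1)/(l + 2)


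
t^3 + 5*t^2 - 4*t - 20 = (t - 2)*(t + 2)*(t + 5)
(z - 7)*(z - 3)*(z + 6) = z^3 - 4*z^2 - 39*z + 126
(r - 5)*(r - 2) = r^2 - 7*r + 10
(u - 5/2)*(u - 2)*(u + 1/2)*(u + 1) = u^4 - 3*u^3 - 5*u^2/4 + 21*u/4 + 5/2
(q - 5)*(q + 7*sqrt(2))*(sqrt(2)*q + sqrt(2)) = sqrt(2)*q^3 - 4*sqrt(2)*q^2 + 14*q^2 - 56*q - 5*sqrt(2)*q - 70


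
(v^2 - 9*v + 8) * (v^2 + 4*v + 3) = v^4 - 5*v^3 - 25*v^2 + 5*v + 24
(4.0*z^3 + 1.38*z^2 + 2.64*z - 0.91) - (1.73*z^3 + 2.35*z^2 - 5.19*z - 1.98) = 2.27*z^3 - 0.97*z^2 + 7.83*z + 1.07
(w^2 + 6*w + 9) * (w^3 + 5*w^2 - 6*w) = w^5 + 11*w^4 + 33*w^3 + 9*w^2 - 54*w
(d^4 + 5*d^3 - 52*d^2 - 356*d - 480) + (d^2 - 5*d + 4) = d^4 + 5*d^3 - 51*d^2 - 361*d - 476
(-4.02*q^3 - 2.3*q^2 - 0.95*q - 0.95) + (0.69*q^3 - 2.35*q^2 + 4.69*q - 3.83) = -3.33*q^3 - 4.65*q^2 + 3.74*q - 4.78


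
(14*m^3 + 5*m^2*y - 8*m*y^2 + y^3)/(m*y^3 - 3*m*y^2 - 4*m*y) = (-14*m^3 - 5*m^2*y + 8*m*y^2 - y^3)/(m*y*(-y^2 + 3*y + 4))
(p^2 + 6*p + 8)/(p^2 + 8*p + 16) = (p + 2)/(p + 4)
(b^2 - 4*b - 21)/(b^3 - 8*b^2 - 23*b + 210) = (b + 3)/(b^2 - b - 30)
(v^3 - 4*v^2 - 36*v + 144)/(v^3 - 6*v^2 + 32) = (v^2 - 36)/(v^2 - 2*v - 8)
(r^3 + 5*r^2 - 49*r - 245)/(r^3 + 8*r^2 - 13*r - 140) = (r - 7)/(r - 4)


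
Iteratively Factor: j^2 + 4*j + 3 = (j + 1)*(j + 3)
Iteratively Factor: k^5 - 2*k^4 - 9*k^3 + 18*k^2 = (k)*(k^4 - 2*k^3 - 9*k^2 + 18*k) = k*(k + 3)*(k^3 - 5*k^2 + 6*k) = k*(k - 2)*(k + 3)*(k^2 - 3*k) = k*(k - 3)*(k - 2)*(k + 3)*(k)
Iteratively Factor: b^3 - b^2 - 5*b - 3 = (b - 3)*(b^2 + 2*b + 1) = (b - 3)*(b + 1)*(b + 1)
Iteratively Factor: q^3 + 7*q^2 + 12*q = (q + 4)*(q^2 + 3*q) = (q + 3)*(q + 4)*(q)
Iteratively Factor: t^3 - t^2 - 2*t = (t - 2)*(t^2 + t) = t*(t - 2)*(t + 1)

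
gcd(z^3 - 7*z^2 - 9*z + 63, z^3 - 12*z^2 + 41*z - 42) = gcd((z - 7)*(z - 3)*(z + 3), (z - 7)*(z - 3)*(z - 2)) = z^2 - 10*z + 21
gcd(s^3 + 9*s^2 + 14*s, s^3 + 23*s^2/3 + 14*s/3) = s^2 + 7*s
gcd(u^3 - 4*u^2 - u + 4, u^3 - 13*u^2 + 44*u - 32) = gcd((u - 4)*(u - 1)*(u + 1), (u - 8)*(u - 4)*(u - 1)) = u^2 - 5*u + 4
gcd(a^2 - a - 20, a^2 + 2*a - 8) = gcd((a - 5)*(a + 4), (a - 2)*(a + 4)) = a + 4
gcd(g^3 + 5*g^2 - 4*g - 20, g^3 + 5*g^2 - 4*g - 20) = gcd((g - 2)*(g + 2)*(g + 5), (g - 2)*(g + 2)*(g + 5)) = g^3 + 5*g^2 - 4*g - 20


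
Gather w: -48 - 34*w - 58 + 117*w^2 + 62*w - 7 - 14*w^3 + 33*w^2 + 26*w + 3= -14*w^3 + 150*w^2 + 54*w - 110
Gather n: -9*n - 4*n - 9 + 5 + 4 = -13*n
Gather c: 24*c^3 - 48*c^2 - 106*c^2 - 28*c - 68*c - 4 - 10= 24*c^3 - 154*c^2 - 96*c - 14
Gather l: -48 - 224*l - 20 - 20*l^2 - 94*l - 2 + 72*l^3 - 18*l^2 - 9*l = 72*l^3 - 38*l^2 - 327*l - 70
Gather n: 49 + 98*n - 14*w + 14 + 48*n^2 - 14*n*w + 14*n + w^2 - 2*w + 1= 48*n^2 + n*(112 - 14*w) + w^2 - 16*w + 64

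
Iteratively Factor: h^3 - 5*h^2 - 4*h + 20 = (h - 5)*(h^2 - 4) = (h - 5)*(h - 2)*(h + 2)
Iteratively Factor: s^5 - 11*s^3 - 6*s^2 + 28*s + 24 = (s + 2)*(s^4 - 2*s^3 - 7*s^2 + 8*s + 12) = (s + 1)*(s + 2)*(s^3 - 3*s^2 - 4*s + 12) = (s - 3)*(s + 1)*(s + 2)*(s^2 - 4) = (s - 3)*(s - 2)*(s + 1)*(s + 2)*(s + 2)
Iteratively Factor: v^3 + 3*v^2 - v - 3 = (v - 1)*(v^2 + 4*v + 3) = (v - 1)*(v + 1)*(v + 3)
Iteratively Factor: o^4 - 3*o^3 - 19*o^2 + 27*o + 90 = (o + 3)*(o^3 - 6*o^2 - o + 30) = (o - 3)*(o + 3)*(o^2 - 3*o - 10) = (o - 3)*(o + 2)*(o + 3)*(o - 5)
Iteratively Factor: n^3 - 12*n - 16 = (n + 2)*(n^2 - 2*n - 8) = (n + 2)^2*(n - 4)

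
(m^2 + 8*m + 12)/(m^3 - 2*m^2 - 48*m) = (m + 2)/(m*(m - 8))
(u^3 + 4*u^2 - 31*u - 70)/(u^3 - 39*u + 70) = (u + 2)/(u - 2)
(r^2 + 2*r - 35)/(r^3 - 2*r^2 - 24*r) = (-r^2 - 2*r + 35)/(r*(-r^2 + 2*r + 24))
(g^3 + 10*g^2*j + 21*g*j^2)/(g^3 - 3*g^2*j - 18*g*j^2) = (g + 7*j)/(g - 6*j)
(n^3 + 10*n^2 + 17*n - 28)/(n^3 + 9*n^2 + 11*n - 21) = (n + 4)/(n + 3)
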